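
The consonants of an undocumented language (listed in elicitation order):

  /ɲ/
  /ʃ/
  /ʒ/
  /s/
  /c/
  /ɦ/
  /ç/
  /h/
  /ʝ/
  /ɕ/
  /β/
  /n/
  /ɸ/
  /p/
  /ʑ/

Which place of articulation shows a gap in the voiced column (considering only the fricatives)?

Voiceless: /ɸ/ (bilabial), /s/ (alveolar), /ʃ/ (postalveolar), /ɕ/ (alveolo-palatal), /ç/ (palatal), /h/ (glottal).
Voiced: /β/ (bilabial), /ʒ/ (postalveolar), /ʑ/ (alveolo-palatal), /ʝ/ (palatal), /ɦ/ (glottal).
Every place of articulation has a voiced member except alveolar, where /z/ would be expected.

alveolar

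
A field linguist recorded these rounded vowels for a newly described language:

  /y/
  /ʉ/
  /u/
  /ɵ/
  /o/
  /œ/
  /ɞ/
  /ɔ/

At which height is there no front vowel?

Front: /y/ (high), /œ/ (low-mid).
Central: /ʉ/ (high), /ɵ/ (high-mid), /ɞ/ (low-mid).
Back: /u/ (high), /o/ (high-mid), /ɔ/ (low-mid).
Every height has a front member except high-mid, where /ø/ would be expected.

high-mid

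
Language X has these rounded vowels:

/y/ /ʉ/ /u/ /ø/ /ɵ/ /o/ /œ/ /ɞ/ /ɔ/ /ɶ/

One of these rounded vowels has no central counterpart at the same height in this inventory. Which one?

/ɶ/

High: /y/ ~ /ʉ/ ~ /u/
High-mid: /ø/ ~ /ɵ/ ~ /o/
Low-mid: /œ/ ~ /ɞ/ ~ /ɔ/
Low: only /ɶ/ (front); no central partner.
So /ɶ/ is the unpaired segment.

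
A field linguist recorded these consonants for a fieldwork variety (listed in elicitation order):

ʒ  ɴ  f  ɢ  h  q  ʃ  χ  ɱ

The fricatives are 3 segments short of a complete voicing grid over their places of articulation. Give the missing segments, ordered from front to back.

/v/, /ʁ/, /ɦ/

labiodental: voiceless /f/, voiced —.
postalveolar: voiceless /ʃ/, voiced /ʒ/.
uvular: voiceless /χ/, voiced —.
glottal: voiceless /h/, voiced —.
Gaps, from front to back: labiodental lacks voiced (/v/); uvular lacks voiced (/ʁ/); glottal lacks voiced (/ɦ/).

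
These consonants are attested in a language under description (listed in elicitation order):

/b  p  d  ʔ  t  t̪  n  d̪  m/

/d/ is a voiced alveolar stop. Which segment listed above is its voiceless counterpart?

The voiceless counterpart is a voiceless alveolar stop — in this inventory, /t/.

/t/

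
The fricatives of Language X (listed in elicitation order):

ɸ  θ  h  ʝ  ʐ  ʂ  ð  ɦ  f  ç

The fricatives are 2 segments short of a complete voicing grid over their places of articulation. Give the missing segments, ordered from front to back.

/β/, /v/

place of articulation  voiceless  voiced  
bilabial          ɸ         —       
labiodental       f         —       
dental            θ         ð       
retroflex         ʂ         ʐ       
palatal           ç         ʝ       
glottal           h         ɦ       
Gaps, from front to back: bilabial lacks voiced (/β/); labiodental lacks voiced (/v/).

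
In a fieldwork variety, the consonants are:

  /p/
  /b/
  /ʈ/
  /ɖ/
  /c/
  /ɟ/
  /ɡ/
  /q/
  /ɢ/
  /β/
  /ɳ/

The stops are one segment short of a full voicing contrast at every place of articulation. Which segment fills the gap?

/k/

place of articulation  voiceless  voiced  
bilabial          p         b       
retroflex         ʈ         ɖ       
palatal           c         ɟ       
velar             —         ɡ       
uvular            q         ɢ       
The velar row has no voiceless member, so the gap is the voiceless velar stop /k/.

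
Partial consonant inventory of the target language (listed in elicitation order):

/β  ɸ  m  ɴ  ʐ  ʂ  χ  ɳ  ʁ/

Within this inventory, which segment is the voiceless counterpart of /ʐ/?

/ʐ/ is a voiced retroflex fricative.
The voiceless counterpart is a voiceless retroflex fricative — in this inventory, /ʂ/.

/ʂ/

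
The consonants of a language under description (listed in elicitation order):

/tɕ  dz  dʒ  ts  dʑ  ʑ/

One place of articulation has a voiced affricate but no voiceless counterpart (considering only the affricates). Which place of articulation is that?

postalveolar

Voiceless: /ts/ (alveolar), /tɕ/ (alveolo-palatal).
Voiced: /dz/ (alveolar), /dʒ/ (postalveolar), /dʑ/ (alveolo-palatal).
Every place of articulation has a voiceless member except postalveolar, where /tʃ/ would be expected.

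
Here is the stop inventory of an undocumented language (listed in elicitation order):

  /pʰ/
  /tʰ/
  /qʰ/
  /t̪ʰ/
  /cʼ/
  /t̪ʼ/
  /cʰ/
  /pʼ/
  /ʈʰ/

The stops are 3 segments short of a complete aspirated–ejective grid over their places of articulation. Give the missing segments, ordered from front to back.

/tʼ/, /ʈʼ/, /qʼ/

place of articulation  aspirated  ejective
bilabial          pʰ        pʼ      
dental            t̪ʰ       t̪ʼ     
alveolar          tʰ        —       
retroflex         ʈʰ        —       
palatal           cʰ        cʼ      
uvular            qʰ        —       
Gaps, from front to back: alveolar lacks ejective (/tʼ/); retroflex lacks ejective (/ʈʼ/); uvular lacks ejective (/qʼ/).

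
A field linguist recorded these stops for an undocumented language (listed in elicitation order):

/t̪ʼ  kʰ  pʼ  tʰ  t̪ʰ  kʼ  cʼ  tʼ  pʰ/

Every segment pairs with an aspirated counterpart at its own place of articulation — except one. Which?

Bilabial: /pʰ/ ~ /pʼ/
Dental: /t̪ʰ/ ~ /t̪ʼ/
Alveolar: /tʰ/ ~ /tʼ/
Velar: /kʰ/ ~ /kʼ/
Palatal: only /cʼ/ (ejective); no aspirated partner.
So /cʼ/ is the unpaired segment.

/cʼ/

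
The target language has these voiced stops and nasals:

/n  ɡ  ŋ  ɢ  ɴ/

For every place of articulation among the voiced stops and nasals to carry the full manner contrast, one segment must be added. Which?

/d/

place of articulation  oral stop  nasal   
alveolar          —         n       
velar             ɡ         ŋ       
uvular            ɢ         ɴ       
The alveolar row has no oral stop member, so the gap is the alveolar oral stop /d/.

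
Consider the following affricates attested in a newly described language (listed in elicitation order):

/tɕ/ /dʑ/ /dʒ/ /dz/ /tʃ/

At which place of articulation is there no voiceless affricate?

alveolar

Voiceless: /tʃ/ (postalveolar), /tɕ/ (alveolo-palatal).
Voiced: /dz/ (alveolar), /dʒ/ (postalveolar), /dʑ/ (alveolo-palatal).
Every place of articulation has a voiceless member except alveolar, where /ts/ would be expected.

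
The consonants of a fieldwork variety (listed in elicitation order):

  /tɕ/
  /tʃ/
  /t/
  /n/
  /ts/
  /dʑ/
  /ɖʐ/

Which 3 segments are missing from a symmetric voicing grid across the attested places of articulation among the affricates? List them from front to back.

/dz/, /dʒ/, /ʈʂ/

alveolar: voiceless /ts/, voiced —.
postalveolar: voiceless /tʃ/, voiced —.
retroflex: voiceless —, voiced /ɖʐ/.
alveolo-palatal: voiceless /tɕ/, voiced /dʑ/.
Gaps, from front to back: alveolar lacks voiced (/dz/); postalveolar lacks voiced (/dʒ/); retroflex lacks voiceless (/ʈʂ/).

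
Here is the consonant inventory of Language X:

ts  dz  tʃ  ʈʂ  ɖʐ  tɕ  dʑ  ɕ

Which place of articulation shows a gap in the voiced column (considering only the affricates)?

alveolar: voiceless /ts/, voiced /dz/.
postalveolar: voiceless /tʃ/, voiced —.
retroflex: voiceless /ʈʂ/, voiced /ɖʐ/.
alveolo-palatal: voiceless /tɕ/, voiced /dʑ/.
Every place of articulation has a voiced member except postalveolar, where /dʒ/ would be expected.

postalveolar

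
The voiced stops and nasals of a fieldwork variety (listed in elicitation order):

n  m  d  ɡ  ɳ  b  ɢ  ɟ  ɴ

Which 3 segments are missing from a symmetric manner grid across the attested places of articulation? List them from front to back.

/ɖ/, /ɲ/, /ŋ/

place of articulation  oral stop  nasal   
bilabial          b         m       
alveolar          d         n       
retroflex         —         ɳ       
palatal           ɟ         —       
velar             ɡ         —       
uvular            ɢ         ɴ       
Gaps, from front to back: retroflex lacks oral stop (/ɖ/); palatal lacks nasal (/ɲ/); velar lacks nasal (/ŋ/).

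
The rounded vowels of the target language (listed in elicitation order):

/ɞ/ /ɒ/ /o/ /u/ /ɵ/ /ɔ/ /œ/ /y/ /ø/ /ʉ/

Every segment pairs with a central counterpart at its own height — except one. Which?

/ɒ/

High: /y/ ~ /ʉ/ ~ /u/
High-mid: /ø/ ~ /ɵ/ ~ /o/
Low-mid: /œ/ ~ /ɞ/ ~ /ɔ/
Low: only /ɒ/ (back); no central partner.
So /ɒ/ is the unpaired segment.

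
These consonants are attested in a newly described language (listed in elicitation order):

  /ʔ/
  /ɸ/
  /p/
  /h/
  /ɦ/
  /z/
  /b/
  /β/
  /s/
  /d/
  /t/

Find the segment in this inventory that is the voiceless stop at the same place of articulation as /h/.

/h/ is a voiceless glottal fricative.
The voiceless stop at the same place is a voiceless glottal stop — in this inventory, /ʔ/.

/ʔ/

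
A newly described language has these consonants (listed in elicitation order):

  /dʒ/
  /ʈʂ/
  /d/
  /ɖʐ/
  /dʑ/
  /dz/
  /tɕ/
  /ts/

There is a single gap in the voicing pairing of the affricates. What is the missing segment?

/tʃ/

alveolar: voiceless /ts/, voiced /dz/.
postalveolar: voiceless —, voiced /dʒ/.
retroflex: voiceless /ʈʂ/, voiced /ɖʐ/.
alveolo-palatal: voiceless /tɕ/, voiced /dʑ/.
The postalveolar row has no voiceless member, so the gap is the voiceless postalveolar affricate /tʃ/.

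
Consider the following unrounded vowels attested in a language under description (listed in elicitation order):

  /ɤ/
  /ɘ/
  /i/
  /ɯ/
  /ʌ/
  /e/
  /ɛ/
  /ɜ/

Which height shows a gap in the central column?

high

height            front     central   back    
high              i         —         ɯ       
high-mid          e         ɘ         ɤ       
low-mid           ɛ         ɜ         ʌ       
Every height has a central member except high, where /ɨ/ would be expected.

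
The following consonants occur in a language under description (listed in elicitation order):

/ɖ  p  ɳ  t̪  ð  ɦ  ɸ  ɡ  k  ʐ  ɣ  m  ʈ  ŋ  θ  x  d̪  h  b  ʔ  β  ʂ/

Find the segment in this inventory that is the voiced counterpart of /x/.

/x/ is a voiceless velar fricative.
The voiced counterpart is a voiced velar fricative — in this inventory, /ɣ/.

/ɣ/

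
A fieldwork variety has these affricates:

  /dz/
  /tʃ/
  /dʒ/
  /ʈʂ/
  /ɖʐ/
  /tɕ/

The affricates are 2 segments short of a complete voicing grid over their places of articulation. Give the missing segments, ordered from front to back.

/ts/, /dʑ/

place of articulation  voiceless  voiced  
alveolar          —         dz      
postalveolar      tʃ        dʒ      
retroflex         ʈʂ        ɖʐ      
alveolo-palatal   tɕ        —       
Gaps, from front to back: alveolar lacks voiceless (/ts/); alveolo-palatal lacks voiced (/dʑ/).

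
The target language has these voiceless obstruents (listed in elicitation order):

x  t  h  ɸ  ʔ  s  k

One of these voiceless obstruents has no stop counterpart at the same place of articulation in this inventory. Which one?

/ɸ/

Alveolar: /t/ ~ /s/
Velar: /k/ ~ /x/
Glottal: /ʔ/ ~ /h/
Bilabial: only /ɸ/ (fricative); no stop partner.
So /ɸ/ is the unpaired segment.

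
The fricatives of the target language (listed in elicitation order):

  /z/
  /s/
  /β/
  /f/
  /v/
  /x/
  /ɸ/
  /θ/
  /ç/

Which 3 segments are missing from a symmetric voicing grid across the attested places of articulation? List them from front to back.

/ð/, /ʝ/, /ɣ/

place of articulation  voiceless  voiced  
bilabial          ɸ         β       
labiodental       f         v       
dental            θ         —       
alveolar          s         z       
palatal           ç         —       
velar             x         —       
Gaps, from front to back: dental lacks voiced (/ð/); palatal lacks voiced (/ʝ/); velar lacks voiced (/ɣ/).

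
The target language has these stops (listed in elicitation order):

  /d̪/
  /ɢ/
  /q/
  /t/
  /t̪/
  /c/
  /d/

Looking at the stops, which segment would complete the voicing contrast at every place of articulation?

/ɟ/

place of articulation  voiceless  voiced  
dental            t̪        d̪      
alveolar          t         d       
palatal           c         —       
uvular            q         ɢ       
The palatal row has no voiced member, so the gap is the voiced palatal stop /ɟ/.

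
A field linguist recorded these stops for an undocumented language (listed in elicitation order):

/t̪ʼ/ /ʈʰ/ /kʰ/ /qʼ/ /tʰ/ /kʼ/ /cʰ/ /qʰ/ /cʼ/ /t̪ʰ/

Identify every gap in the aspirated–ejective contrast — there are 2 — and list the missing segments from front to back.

/tʼ/, /ʈʼ/

dental: aspirated /t̪ʰ/, ejective /t̪ʼ/.
alveolar: aspirated /tʰ/, ejective —.
retroflex: aspirated /ʈʰ/, ejective —.
palatal: aspirated /cʰ/, ejective /cʼ/.
velar: aspirated /kʰ/, ejective /kʼ/.
uvular: aspirated /qʰ/, ejective /qʼ/.
Gaps, from front to back: alveolar lacks ejective (/tʼ/); retroflex lacks ejective (/ʈʼ/).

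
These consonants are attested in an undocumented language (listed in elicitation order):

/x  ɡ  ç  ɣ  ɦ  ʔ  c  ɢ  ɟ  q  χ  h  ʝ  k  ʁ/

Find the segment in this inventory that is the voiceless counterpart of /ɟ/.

/c/

/ɟ/ is a voiced palatal stop.
The voiceless counterpart is a voiceless palatal stop — in this inventory, /c/.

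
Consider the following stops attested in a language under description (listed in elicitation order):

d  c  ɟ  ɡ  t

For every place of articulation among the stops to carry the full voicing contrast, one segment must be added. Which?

/k/

alveolar: voiceless /t/, voiced /d/.
palatal: voiceless /c/, voiced /ɟ/.
velar: voiceless —, voiced /ɡ/.
The velar row has no voiceless member, so the gap is the voiceless velar stop /k/.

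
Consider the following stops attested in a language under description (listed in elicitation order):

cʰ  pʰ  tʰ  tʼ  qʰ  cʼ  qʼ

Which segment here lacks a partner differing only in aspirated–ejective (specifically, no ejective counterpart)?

Alveolar: /tʰ/ ~ /tʼ/
Palatal: /cʰ/ ~ /cʼ/
Uvular: /qʰ/ ~ /qʼ/
Bilabial: only /pʰ/ (aspirated); no ejective partner.
So /pʰ/ is the unpaired segment.

/pʰ/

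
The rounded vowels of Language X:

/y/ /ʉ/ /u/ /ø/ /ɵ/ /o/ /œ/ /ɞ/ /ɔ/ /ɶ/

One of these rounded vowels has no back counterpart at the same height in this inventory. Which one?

High: /y/ ~ /ʉ/ ~ /u/
High-mid: /ø/ ~ /ɵ/ ~ /o/
Low-mid: /œ/ ~ /ɞ/ ~ /ɔ/
Low: only /ɶ/ (front); no back partner.
So /ɶ/ is the unpaired segment.

/ɶ/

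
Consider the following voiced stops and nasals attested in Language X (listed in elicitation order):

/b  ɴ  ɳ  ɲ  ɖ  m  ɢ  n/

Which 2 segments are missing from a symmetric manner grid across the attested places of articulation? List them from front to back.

place of articulation  oral stop  nasal   
bilabial          b         m       
alveolar          —         n       
retroflex         ɖ         ɳ       
palatal           —         ɲ       
uvular            ɢ         ɴ       
Gaps, from front to back: alveolar lacks oral stop (/d/); palatal lacks oral stop (/ɟ/).

/d/, /ɟ/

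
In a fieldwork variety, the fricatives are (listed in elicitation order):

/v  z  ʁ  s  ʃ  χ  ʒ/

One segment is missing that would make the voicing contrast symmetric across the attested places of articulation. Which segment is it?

Voiceless: /s/ (alveolar), /ʃ/ (postalveolar), /χ/ (uvular).
Voiced: /v/ (labiodental), /z/ (alveolar), /ʒ/ (postalveolar), /ʁ/ (uvular).
The labiodental row has no voiceless member, so the gap is the voiceless labiodental fricative /f/.

/f/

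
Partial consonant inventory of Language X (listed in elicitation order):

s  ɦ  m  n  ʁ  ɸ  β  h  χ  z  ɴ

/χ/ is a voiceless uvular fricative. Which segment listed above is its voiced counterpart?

The voiced counterpart is a voiced uvular fricative — in this inventory, /ʁ/.

/ʁ/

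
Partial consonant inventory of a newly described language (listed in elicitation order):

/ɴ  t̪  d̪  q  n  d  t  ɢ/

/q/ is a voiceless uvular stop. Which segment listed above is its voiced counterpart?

/ɢ/

The voiced counterpart is a voiced uvular stop — in this inventory, /ɢ/.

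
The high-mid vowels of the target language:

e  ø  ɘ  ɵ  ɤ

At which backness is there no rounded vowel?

Unrounded: /e/ (front), /ɘ/ (central), /ɤ/ (back).
Rounded: /ø/ (front), /ɵ/ (central).
Every backness has a rounded member except back, where /o/ would be expected.

back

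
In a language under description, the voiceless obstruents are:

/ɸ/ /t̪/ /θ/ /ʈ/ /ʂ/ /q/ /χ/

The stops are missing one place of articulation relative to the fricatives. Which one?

Stop: /t̪/ (dental), /ʈ/ (retroflex), /q/ (uvular).
Fricative: /ɸ/ (bilabial), /θ/ (dental), /ʂ/ (retroflex), /χ/ (uvular).
Every place of articulation has a stop member except bilabial, where /p/ would be expected.

bilabial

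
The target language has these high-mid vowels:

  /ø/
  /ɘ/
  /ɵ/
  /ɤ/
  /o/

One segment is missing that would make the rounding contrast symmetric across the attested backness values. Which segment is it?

/e/

front: unrounded —, rounded /ø/.
central: unrounded /ɘ/, rounded /ɵ/.
back: unrounded /ɤ/, rounded /o/.
The front row has no unrounded member, so the gap is the front unrounded vowel /e/.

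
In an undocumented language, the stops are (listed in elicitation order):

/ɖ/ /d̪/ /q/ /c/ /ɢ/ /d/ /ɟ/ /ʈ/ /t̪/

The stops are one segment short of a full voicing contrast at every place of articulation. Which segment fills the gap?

/t/

place of articulation  voiceless  voiced  
dental            t̪        d̪      
alveolar          —         d       
retroflex         ʈ         ɖ       
palatal           c         ɟ       
uvular            q         ɢ       
The alveolar row has no voiceless member, so the gap is the voiceless alveolar stop /t/.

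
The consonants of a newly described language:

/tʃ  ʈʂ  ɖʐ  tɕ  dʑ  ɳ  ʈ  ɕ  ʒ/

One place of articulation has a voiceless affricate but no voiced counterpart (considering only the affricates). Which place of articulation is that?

postalveolar

Voiceless: /tʃ/ (postalveolar), /ʈʂ/ (retroflex), /tɕ/ (alveolo-palatal).
Voiced: /ɖʐ/ (retroflex), /dʑ/ (alveolo-palatal).
Every place of articulation has a voiced member except postalveolar, where /dʒ/ would be expected.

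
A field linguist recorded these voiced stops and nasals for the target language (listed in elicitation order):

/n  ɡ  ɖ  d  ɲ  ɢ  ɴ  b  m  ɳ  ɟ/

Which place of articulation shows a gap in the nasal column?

velar

Oral stop: /b/ (bilabial), /d/ (alveolar), /ɖ/ (retroflex), /ɟ/ (palatal), /ɡ/ (velar), /ɢ/ (uvular).
Nasal: /m/ (bilabial), /n/ (alveolar), /ɳ/ (retroflex), /ɲ/ (palatal), /ɴ/ (uvular).
Every place of articulation has a nasal member except velar, where /ŋ/ would be expected.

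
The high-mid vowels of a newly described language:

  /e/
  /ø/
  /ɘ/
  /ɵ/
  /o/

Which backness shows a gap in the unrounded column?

front: unrounded /e/, rounded /ø/.
central: unrounded /ɘ/, rounded /ɵ/.
back: unrounded —, rounded /o/.
Every backness has an unrounded member except back, where /ɤ/ would be expected.

back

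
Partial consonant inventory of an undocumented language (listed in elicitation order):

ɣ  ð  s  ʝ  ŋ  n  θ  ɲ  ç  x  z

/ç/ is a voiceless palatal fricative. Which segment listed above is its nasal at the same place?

The nasal at the same place is a palatal nasal — in this inventory, /ɲ/.

/ɲ/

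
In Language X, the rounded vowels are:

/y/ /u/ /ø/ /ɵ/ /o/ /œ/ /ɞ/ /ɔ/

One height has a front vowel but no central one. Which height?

high

Front: /y/ (high), /ø/ (high-mid), /œ/ (low-mid).
Central: /ɵ/ (high-mid), /ɞ/ (low-mid).
Back: /u/ (high), /o/ (high-mid), /ɔ/ (low-mid).
Every height has a central member except high, where /ʉ/ would be expected.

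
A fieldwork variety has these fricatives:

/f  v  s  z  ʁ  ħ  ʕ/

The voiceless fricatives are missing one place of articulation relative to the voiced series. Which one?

Voiceless: /f/ (labiodental), /s/ (alveolar), /ħ/ (pharyngeal).
Voiced: /v/ (labiodental), /z/ (alveolar), /ʁ/ (uvular), /ʕ/ (pharyngeal).
Every place of articulation has a voiceless member except uvular, where /χ/ would be expected.

uvular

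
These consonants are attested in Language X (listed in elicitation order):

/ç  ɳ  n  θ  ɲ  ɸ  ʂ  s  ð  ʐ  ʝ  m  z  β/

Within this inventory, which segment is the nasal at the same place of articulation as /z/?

/n/

/z/ is a voiced alveolar fricative.
The nasal at the same place is an alveolar nasal — in this inventory, /n/.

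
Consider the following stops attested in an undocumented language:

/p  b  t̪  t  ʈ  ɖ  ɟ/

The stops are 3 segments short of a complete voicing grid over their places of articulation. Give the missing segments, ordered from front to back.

Voiceless: /p/ (bilabial), /t̪/ (dental), /t/ (alveolar), /ʈ/ (retroflex).
Voiced: /b/ (bilabial), /ɖ/ (retroflex), /ɟ/ (palatal).
Gaps, from front to back: dental lacks voiced (/d̪/); alveolar lacks voiced (/d/); palatal lacks voiceless (/c/).

/d̪/, /d/, /c/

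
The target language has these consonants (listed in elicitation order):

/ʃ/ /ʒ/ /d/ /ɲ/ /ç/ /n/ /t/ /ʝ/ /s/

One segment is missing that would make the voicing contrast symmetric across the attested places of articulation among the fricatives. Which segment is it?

place of articulation  voiceless  voiced  
alveolar          s         —       
postalveolar      ʃ         ʒ       
palatal           ç         ʝ       
The alveolar row has no voiced member, so the gap is the voiced alveolar fricative /z/.

/z/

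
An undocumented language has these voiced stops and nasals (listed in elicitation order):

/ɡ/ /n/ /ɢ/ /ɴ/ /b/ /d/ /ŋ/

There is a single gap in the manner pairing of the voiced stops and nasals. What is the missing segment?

place of articulation  oral stop  nasal   
bilabial          b         —       
alveolar          d         n       
velar             ɡ         ŋ       
uvular            ɢ         ɴ       
The bilabial row has no nasal member, so the gap is the bilabial nasal /m/.

/m/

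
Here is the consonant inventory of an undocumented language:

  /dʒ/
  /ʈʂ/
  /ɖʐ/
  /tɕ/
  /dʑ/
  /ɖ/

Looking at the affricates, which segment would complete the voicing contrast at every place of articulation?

/tʃ/

Voiceless: /ʈʂ/ (retroflex), /tɕ/ (alveolo-palatal).
Voiced: /dʒ/ (postalveolar), /ɖʐ/ (retroflex), /dʑ/ (alveolo-palatal).
The postalveolar row has no voiceless member, so the gap is the voiceless postalveolar affricate /tʃ/.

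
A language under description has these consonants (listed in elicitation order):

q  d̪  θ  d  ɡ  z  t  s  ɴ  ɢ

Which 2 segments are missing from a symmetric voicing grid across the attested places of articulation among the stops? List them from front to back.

/t̪/, /k/

Voiceless: /t/ (alveolar), /q/ (uvular).
Voiced: /d̪/ (dental), /d/ (alveolar), /ɡ/ (velar), /ɢ/ (uvular).
Gaps, from front to back: dental lacks voiceless (/t̪/); velar lacks voiceless (/k/).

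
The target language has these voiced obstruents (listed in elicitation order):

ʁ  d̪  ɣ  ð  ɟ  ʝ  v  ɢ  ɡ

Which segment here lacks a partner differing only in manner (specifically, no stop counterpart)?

Dental: /d̪/ ~ /ð/
Palatal: /ɟ/ ~ /ʝ/
Velar: /ɡ/ ~ /ɣ/
Uvular: /ɢ/ ~ /ʁ/
Labiodental: only /v/ (fricative); no stop partner.
So /v/ is the unpaired segment.

/v/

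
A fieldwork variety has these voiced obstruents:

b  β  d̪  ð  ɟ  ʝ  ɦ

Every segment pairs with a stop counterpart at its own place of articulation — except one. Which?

Bilabial: /b/ ~ /β/
Dental: /d̪/ ~ /ð/
Palatal: /ɟ/ ~ /ʝ/
Glottal: only /ɦ/ (fricative); no stop partner.
So /ɦ/ is the unpaired segment.

/ɦ/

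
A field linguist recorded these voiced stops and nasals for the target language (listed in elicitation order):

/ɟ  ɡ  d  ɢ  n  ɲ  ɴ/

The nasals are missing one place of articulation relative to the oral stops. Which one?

velar

alveolar: oral stop /d/, nasal /n/.
palatal: oral stop /ɟ/, nasal /ɲ/.
velar: oral stop /ɡ/, nasal —.
uvular: oral stop /ɢ/, nasal /ɴ/.
Every place of articulation has a nasal member except velar, where /ŋ/ would be expected.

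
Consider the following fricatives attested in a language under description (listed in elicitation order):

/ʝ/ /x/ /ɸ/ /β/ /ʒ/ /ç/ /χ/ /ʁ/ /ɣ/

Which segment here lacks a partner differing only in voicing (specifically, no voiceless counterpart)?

/ʒ/

Bilabial: /ɸ/ ~ /β/
Palatal: /ç/ ~ /ʝ/
Velar: /x/ ~ /ɣ/
Uvular: /χ/ ~ /ʁ/
Postalveolar: only /ʒ/ (voiced); no voiceless partner.
So /ʒ/ is the unpaired segment.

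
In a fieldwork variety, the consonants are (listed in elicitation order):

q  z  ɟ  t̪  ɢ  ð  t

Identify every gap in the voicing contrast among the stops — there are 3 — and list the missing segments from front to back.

dental: voiceless /t̪/, voiced —.
alveolar: voiceless /t/, voiced —.
palatal: voiceless —, voiced /ɟ/.
uvular: voiceless /q/, voiced /ɢ/.
Gaps, from front to back: dental lacks voiced (/d̪/); alveolar lacks voiced (/d/); palatal lacks voiceless (/c/).

/d̪/, /d/, /c/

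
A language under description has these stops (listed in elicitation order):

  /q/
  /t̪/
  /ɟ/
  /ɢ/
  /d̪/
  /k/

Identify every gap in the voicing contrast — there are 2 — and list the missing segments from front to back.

dental: voiceless /t̪/, voiced /d̪/.
palatal: voiceless —, voiced /ɟ/.
velar: voiceless /k/, voiced —.
uvular: voiceless /q/, voiced /ɢ/.
Gaps, from front to back: palatal lacks voiceless (/c/); velar lacks voiced (/ɡ/).

/c/, /ɡ/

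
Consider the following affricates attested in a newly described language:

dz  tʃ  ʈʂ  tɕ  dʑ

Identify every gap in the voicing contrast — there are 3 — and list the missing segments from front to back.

/ts/, /dʒ/, /ɖʐ/

Voiceless: /tʃ/ (postalveolar), /ʈʂ/ (retroflex), /tɕ/ (alveolo-palatal).
Voiced: /dz/ (alveolar), /dʑ/ (alveolo-palatal).
Gaps, from front to back: alveolar lacks voiceless (/ts/); postalveolar lacks voiced (/dʒ/); retroflex lacks voiced (/ɖʐ/).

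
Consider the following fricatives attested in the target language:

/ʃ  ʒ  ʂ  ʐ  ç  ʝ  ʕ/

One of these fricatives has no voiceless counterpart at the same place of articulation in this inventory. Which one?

Postalveolar: /ʃ/ ~ /ʒ/
Retroflex: /ʂ/ ~ /ʐ/
Palatal: /ç/ ~ /ʝ/
Pharyngeal: only /ʕ/ (voiced); no voiceless partner.
So /ʕ/ is the unpaired segment.

/ʕ/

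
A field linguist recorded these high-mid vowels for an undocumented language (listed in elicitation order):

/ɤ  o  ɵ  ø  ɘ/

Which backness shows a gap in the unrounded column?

Unrounded: /ɘ/ (central), /ɤ/ (back).
Rounded: /ø/ (front), /ɵ/ (central), /o/ (back).
Every backness has an unrounded member except front, where /e/ would be expected.

front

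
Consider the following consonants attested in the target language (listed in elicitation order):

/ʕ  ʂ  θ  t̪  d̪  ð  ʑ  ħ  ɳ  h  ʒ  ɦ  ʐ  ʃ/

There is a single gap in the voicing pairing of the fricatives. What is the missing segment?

/ɕ/

place of articulation  voiceless  voiced  
dental            θ         ð       
postalveolar      ʃ         ʒ       
retroflex         ʂ         ʐ       
alveolo-palatal   —         ʑ       
pharyngeal        ħ         ʕ       
glottal           h         ɦ       
The alveolo-palatal row has no voiceless member, so the gap is the voiceless alveolo-palatal fricative /ɕ/.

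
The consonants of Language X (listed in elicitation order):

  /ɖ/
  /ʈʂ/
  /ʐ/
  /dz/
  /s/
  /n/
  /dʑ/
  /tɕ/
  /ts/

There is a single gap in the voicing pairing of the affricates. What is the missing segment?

/ɖʐ/

Voiceless: /ts/ (alveolar), /ʈʂ/ (retroflex), /tɕ/ (alveolo-palatal).
Voiced: /dz/ (alveolar), /dʑ/ (alveolo-palatal).
The retroflex row has no voiced member, so the gap is the voiced retroflex affricate /ɖʐ/.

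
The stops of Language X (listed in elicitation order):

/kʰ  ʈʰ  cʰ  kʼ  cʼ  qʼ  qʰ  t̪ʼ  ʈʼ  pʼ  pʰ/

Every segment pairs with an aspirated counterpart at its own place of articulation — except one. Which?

Bilabial: /pʰ/ ~ /pʼ/
Retroflex: /ʈʰ/ ~ /ʈʼ/
Palatal: /cʰ/ ~ /cʼ/
Velar: /kʰ/ ~ /kʼ/
Uvular: /qʰ/ ~ /qʼ/
Dental: only /t̪ʼ/ (ejective); no aspirated partner.
So /t̪ʼ/ is the unpaired segment.

/t̪ʼ/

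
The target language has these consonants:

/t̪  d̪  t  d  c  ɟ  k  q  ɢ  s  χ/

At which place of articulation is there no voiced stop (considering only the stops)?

place of articulation  voiceless  voiced  
dental            t̪        d̪      
alveolar          t         d       
palatal           c         ɟ       
velar             k         —       
uvular            q         ɢ       
Every place of articulation has a voiced member except velar, where /ɡ/ would be expected.

velar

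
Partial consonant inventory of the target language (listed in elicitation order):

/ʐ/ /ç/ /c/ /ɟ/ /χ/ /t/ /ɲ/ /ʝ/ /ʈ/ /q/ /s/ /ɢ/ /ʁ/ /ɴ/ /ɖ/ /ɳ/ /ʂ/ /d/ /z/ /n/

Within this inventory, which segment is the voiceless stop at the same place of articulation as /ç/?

/c/

/ç/ is a voiceless palatal fricative.
The voiceless stop at the same place is a voiceless palatal stop — in this inventory, /c/.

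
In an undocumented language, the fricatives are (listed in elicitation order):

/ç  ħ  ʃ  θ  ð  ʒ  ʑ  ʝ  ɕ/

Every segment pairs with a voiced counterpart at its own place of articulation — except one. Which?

Dental: /θ/ ~ /ð/
Postalveolar: /ʃ/ ~ /ʒ/
Alveolo-palatal: /ɕ/ ~ /ʑ/
Palatal: /ç/ ~ /ʝ/
Pharyngeal: only /ħ/ (voiceless); no voiced partner.
So /ħ/ is the unpaired segment.

/ħ/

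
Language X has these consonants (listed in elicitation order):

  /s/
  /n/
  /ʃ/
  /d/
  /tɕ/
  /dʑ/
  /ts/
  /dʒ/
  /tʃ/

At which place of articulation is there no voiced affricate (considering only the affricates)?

alveolar

alveolar: voiceless /ts/, voiced —.
postalveolar: voiceless /tʃ/, voiced /dʒ/.
alveolo-palatal: voiceless /tɕ/, voiced /dʑ/.
Every place of articulation has a voiced member except alveolar, where /dz/ would be expected.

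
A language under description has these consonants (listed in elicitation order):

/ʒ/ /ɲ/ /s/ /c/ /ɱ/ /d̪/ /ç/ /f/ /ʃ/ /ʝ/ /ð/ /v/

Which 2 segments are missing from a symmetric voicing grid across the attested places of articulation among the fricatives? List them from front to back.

/θ/, /z/

Voiceless: /f/ (labiodental), /s/ (alveolar), /ʃ/ (postalveolar), /ç/ (palatal).
Voiced: /v/ (labiodental), /ð/ (dental), /ʒ/ (postalveolar), /ʝ/ (palatal).
Gaps, from front to back: dental lacks voiceless (/θ/); alveolar lacks voiced (/z/).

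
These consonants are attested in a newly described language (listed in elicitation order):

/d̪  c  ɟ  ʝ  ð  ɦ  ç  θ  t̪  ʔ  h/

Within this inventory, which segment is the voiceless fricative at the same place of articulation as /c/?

/c/ is a voiceless palatal stop.
The voiceless fricative at the same place is a voiceless palatal fricative — in this inventory, /ç/.

/ç/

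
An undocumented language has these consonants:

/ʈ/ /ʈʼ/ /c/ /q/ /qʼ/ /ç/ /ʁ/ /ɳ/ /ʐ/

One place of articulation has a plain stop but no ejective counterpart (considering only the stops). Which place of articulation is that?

Plain: /ʈ/ (retroflex), /c/ (palatal), /q/ (uvular).
Ejective: /ʈʼ/ (retroflex), /qʼ/ (uvular).
Every place of articulation has an ejective member except palatal, where /cʼ/ would be expected.

palatal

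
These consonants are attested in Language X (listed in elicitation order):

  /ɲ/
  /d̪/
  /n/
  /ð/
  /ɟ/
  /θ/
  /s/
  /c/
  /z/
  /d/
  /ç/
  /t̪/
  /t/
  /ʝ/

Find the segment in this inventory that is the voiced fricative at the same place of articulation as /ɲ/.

/ɲ/ is a palatal nasal.
The voiced fricative at the same place is a voiced palatal fricative — in this inventory, /ʝ/.

/ʝ/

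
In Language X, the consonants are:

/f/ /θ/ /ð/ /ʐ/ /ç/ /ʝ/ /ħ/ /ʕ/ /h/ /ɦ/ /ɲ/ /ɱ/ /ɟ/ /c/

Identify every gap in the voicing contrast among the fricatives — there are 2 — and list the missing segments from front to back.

Voiceless: /f/ (labiodental), /θ/ (dental), /ç/ (palatal), /ħ/ (pharyngeal), /h/ (glottal).
Voiced: /ð/ (dental), /ʐ/ (retroflex), /ʝ/ (palatal), /ʕ/ (pharyngeal), /ɦ/ (glottal).
Gaps, from front to back: labiodental lacks voiced (/v/); retroflex lacks voiceless (/ʂ/).

/v/, /ʂ/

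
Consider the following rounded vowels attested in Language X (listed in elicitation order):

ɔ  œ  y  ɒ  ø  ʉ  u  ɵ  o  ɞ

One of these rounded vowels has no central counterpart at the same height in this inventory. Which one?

High: /y/ ~ /ʉ/ ~ /u/
High-mid: /ø/ ~ /ɵ/ ~ /o/
Low-mid: /œ/ ~ /ɞ/ ~ /ɔ/
Low: only /ɒ/ (back); no central partner.
So /ɒ/ is the unpaired segment.

/ɒ/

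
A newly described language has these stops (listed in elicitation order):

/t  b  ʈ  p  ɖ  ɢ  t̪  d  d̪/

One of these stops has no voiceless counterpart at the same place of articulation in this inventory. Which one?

Bilabial: /p/ ~ /b/
Dental: /t̪/ ~ /d̪/
Alveolar: /t/ ~ /d/
Retroflex: /ʈ/ ~ /ɖ/
Uvular: only /ɢ/ (voiced); no voiceless partner.
So /ɢ/ is the unpaired segment.

/ɢ/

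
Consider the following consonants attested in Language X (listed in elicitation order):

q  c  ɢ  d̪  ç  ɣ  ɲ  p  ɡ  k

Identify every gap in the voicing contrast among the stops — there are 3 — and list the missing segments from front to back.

bilabial: voiceless /p/, voiced —.
dental: voiceless —, voiced /d̪/.
palatal: voiceless /c/, voiced —.
velar: voiceless /k/, voiced /ɡ/.
uvular: voiceless /q/, voiced /ɢ/.
Gaps, from front to back: bilabial lacks voiced (/b/); dental lacks voiceless (/t̪/); palatal lacks voiced (/ɟ/).

/b/, /t̪/, /ɟ/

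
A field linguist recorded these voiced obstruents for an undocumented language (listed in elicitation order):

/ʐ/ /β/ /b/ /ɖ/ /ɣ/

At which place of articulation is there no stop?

place of articulation  stop      fricative
bilabial          b         β       
retroflex         ɖ         ʐ       
velar             —         ɣ       
Every place of articulation has a stop member except velar, where /ɡ/ would be expected.

velar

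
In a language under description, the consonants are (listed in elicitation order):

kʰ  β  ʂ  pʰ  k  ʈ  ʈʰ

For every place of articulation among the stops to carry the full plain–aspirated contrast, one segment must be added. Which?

place of articulation  plain     aspirated
bilabial          —         pʰ      
retroflex         ʈ         ʈʰ      
velar             k         kʰ      
The bilabial row has no plain member, so the gap is the plain bilabial stop /p/.

/p/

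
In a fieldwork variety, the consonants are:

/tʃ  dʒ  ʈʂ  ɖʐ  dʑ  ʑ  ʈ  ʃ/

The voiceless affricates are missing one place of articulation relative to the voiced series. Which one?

alveolo-palatal

place of articulation  voiceless  voiced  
postalveolar      tʃ        dʒ      
retroflex         ʈʂ        ɖʐ      
alveolo-palatal   —         dʑ      
Every place of articulation has a voiceless member except alveolo-palatal, where /tɕ/ would be expected.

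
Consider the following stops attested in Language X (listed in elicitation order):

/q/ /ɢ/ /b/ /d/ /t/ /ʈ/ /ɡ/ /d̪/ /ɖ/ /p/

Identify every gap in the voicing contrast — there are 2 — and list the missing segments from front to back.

/t̪/, /k/

place of articulation  voiceless  voiced  
bilabial          p         b       
dental            —         d̪      
alveolar          t         d       
retroflex         ʈ         ɖ       
velar             —         ɡ       
uvular            q         ɢ       
Gaps, from front to back: dental lacks voiceless (/t̪/); velar lacks voiceless (/k/).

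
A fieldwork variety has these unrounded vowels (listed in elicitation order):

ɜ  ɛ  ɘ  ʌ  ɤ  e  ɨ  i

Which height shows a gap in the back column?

high

Front: /i/ (high), /e/ (high-mid), /ɛ/ (low-mid).
Central: /ɨ/ (high), /ɘ/ (high-mid), /ɜ/ (low-mid).
Back: /ɤ/ (high-mid), /ʌ/ (low-mid).
Every height has a back member except high, where /ɯ/ would be expected.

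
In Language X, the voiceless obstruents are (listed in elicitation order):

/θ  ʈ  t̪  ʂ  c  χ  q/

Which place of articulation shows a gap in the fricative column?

palatal

dental: stop /t̪/, fricative /θ/.
retroflex: stop /ʈ/, fricative /ʂ/.
palatal: stop /c/, fricative —.
uvular: stop /q/, fricative /χ/.
Every place of articulation has a fricative member except palatal, where /ç/ would be expected.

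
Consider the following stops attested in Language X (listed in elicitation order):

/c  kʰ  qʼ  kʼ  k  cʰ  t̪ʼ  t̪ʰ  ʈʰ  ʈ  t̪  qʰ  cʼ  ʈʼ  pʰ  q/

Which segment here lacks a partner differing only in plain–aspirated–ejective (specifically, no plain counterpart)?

Dental: /t̪/ ~ /t̪ʰ/ ~ /t̪ʼ/
Retroflex: /ʈ/ ~ /ʈʰ/ ~ /ʈʼ/
Palatal: /c/ ~ /cʰ/ ~ /cʼ/
Velar: /k/ ~ /kʰ/ ~ /kʼ/
Uvular: /q/ ~ /qʰ/ ~ /qʼ/
Bilabial: only /pʰ/ (aspirated); no plain partner.
So /pʰ/ is the unpaired segment.

/pʰ/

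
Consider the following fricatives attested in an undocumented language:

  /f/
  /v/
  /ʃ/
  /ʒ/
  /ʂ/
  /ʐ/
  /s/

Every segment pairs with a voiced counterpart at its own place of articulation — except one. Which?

/s/

Labiodental: /f/ ~ /v/
Postalveolar: /ʃ/ ~ /ʒ/
Retroflex: /ʂ/ ~ /ʐ/
Alveolar: only /s/ (voiceless); no voiced partner.
So /s/ is the unpaired segment.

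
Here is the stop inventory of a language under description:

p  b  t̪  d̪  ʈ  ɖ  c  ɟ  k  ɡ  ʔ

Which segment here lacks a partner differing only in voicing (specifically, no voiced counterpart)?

Bilabial: /p/ ~ /b/
Dental: /t̪/ ~ /d̪/
Retroflex: /ʈ/ ~ /ɖ/
Palatal: /c/ ~ /ɟ/
Velar: /k/ ~ /ɡ/
Glottal: only /ʔ/ (voiceless); no voiced partner.
So /ʔ/ is the unpaired segment.

/ʔ/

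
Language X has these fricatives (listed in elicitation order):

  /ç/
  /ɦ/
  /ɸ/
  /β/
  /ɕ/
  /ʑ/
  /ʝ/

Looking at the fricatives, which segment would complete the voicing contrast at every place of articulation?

place of articulation  voiceless  voiced  
bilabial          ɸ         β       
alveolo-palatal   ɕ         ʑ       
palatal           ç         ʝ       
glottal           —         ɦ       
The glottal row has no voiceless member, so the gap is the voiceless glottal fricative /h/.

/h/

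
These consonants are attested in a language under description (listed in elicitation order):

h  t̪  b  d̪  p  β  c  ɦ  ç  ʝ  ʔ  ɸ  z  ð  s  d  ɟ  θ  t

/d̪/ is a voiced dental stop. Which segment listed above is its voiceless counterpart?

/t̪/

The voiceless counterpart is a voiceless dental stop — in this inventory, /t̪/.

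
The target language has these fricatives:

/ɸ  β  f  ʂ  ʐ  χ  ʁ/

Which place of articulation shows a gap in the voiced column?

Voiceless: /ɸ/ (bilabial), /f/ (labiodental), /ʂ/ (retroflex), /χ/ (uvular).
Voiced: /β/ (bilabial), /ʐ/ (retroflex), /ʁ/ (uvular).
Every place of articulation has a voiced member except labiodental, where /v/ would be expected.

labiodental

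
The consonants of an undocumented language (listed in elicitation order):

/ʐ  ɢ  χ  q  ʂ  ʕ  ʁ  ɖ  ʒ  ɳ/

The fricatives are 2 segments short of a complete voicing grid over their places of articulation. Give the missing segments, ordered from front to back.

postalveolar: voiceless —, voiced /ʒ/.
retroflex: voiceless /ʂ/, voiced /ʐ/.
uvular: voiceless /χ/, voiced /ʁ/.
pharyngeal: voiceless —, voiced /ʕ/.
Gaps, from front to back: postalveolar lacks voiceless (/ʃ/); pharyngeal lacks voiceless (/ħ/).

/ʃ/, /ħ/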